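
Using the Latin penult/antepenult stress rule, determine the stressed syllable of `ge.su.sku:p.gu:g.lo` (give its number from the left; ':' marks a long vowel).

4

Classical Latin: stress the penult if heavy (long vowel or closed), else the antepenult.
Weights: 3 sku:p H, 4 gu:g H, 5 lo L.
The penult (syllable 4, gu:g) is heavy, so it takes stress.
Stress on syllable 4: ge.su.sku:p.ˈgu:g.lo.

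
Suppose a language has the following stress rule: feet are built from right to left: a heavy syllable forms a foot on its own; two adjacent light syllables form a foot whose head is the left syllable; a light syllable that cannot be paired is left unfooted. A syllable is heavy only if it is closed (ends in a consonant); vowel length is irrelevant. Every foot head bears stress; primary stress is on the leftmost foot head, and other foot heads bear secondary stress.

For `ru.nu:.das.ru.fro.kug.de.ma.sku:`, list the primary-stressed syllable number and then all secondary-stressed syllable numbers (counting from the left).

Weights: 1 ru L, 2 nu: L, 3 das H, 4 ru L, 5 fro L, 6 kug H, 7 de L, 8 ma L, 9 sku: L.
Parse right to left (heavy = foot alone; LL = one foot; stranded L unfooted): (ˈru.nu:) (ˈdas) (ˈru.fro) (ˈkug) de (ˈma.sku:).
Foot heads: 1, 3, 4, 6, 8.
Primary stress on the leftmost head = syllable 1.
Secondary stress on 3, 4, 6, 8: ˈru.nu:.ˌdas.ˌru.fro.ˌkug.de.ˌma.sku:.

primary 1, secondary 3, 4, 6, 8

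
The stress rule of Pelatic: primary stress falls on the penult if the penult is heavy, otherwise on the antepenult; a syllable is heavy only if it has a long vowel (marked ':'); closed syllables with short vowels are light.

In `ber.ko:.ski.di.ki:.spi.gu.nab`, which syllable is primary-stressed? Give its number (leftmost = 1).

Weights: 6 spi L, 7 gu L, 8 nab L.
The penult (syllable 7, gu) is light, so stress falls on the antepenult (syllable 6, spi).
Primary stress: syllable 6 → ber.ko:.ski.di.ki:.ˈspi.gu.nab.

6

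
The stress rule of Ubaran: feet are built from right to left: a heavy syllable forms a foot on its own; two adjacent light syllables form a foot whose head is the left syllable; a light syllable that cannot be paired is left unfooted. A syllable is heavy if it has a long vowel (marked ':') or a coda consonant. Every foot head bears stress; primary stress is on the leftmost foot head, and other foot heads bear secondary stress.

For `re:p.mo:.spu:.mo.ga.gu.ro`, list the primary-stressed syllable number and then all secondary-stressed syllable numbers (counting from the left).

primary 1, secondary 2, 3, 4, 6

Weights: 1 re:p H, 2 mo: H, 3 spu: H, 4 mo L, 5 ga L, 6 gu L, 7 ro L.
Parse right to left (heavy = foot alone; LL = one foot; stranded L unfooted): (ˈre:p) (ˈmo:) (ˈspu:) (ˈmo.ga) (ˈgu.ro).
Foot heads: 1, 2, 3, 4, 6.
Primary stress on the leftmost head = syllable 1.
Secondary stress on 2, 3, 4, 6: ˈre:p.ˌmo:.ˌspu:.ˌmo.ga.ˌgu.ro.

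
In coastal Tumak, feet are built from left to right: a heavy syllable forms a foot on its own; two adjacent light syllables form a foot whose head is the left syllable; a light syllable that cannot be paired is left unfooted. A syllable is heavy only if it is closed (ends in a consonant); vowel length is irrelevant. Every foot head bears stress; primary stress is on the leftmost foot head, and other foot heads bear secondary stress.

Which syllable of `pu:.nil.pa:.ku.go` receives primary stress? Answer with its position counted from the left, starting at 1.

Weights: 1 pu: L, 2 nil H, 3 pa: L, 4 ku L, 5 go L.
Parse left to right (heavy = foot alone; LL = one foot; stranded L unfooted): pu: (ˈnil) (ˈpa:.ku) go.
Foot heads: 2, 3.
Primary stress on the leftmost head = syllable 2.
Primary stress: syllable 2 → pu:.ˈnil.pa:.ku.go.

2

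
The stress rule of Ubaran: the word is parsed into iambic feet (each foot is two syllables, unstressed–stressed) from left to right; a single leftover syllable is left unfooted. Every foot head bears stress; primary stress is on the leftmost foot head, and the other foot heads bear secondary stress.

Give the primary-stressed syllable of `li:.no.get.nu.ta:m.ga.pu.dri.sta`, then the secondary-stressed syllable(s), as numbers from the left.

primary 2, secondary 4, 6, 8

Parse left to right into iambic (σˈσ) feet: (li:.ˈno) (get.ˈnu) (ta:m.ˈga) (pu.ˈdri) sta. Syllable 9 is left unfooted.
Foot heads (stressed positions): 2, 4, 6, 8.
End Rule Leftmost: primary stress on the leftmost head = syllable 2.
Secondary stress on 4, 6, 8: li:.ˈno.get.ˌnu.ta:m.ˌga.pu.ˌdri.sta.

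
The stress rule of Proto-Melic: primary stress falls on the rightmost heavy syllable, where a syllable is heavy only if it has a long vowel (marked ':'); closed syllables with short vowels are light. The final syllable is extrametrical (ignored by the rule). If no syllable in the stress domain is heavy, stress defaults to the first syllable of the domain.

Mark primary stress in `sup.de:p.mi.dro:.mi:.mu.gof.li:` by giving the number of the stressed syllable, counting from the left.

5

The final syllable (8, li:) is extrametrical; the stress domain is syllables 1–7.
Weights: 1 sup L, 2 de:p H, 3 mi L, 4 dro: H, 5 mi: H, 6 mu L, 7 gof L.
Heavy syllables in the domain: 2, 4, 5. The rightmost is syllable 5 (mi:).
Primary stress: syllable 5 → sup.de:p.mi.dro:.ˈmi:.mu.gof.li:.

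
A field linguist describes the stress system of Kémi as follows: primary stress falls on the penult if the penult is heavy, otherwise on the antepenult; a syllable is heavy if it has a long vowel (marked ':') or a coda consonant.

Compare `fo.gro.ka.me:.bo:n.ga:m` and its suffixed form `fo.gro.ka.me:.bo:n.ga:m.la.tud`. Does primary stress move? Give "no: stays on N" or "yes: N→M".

Base `fo.gro.ka.me:.bo:n.ga:m` (6 syllables):
  Weights: 4 me: H, 5 bo:n H, 6 ga:m H.
  The penult (syllable 5, bo:n) is heavy, so it takes stress.
  → primary stress on syllable 5.
Suffixed `fo.gro.ka.me:.bo:n.ga:m.la.tud` (8 syllables):
  Weights: 6 ga:m H, 7 la L, 8 tud H.
  The penult (syllable 7, la) is light, so stress falls on the antepenult (syllable 6, ga:m).
  → primary stress on syllable 6.

yes: 5→6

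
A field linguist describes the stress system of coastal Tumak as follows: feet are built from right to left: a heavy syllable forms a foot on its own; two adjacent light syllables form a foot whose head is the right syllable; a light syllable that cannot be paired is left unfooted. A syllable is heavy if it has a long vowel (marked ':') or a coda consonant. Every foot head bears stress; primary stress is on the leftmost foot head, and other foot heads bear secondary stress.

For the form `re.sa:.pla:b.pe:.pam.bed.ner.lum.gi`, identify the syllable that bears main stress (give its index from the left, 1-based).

Weights: 1 re L, 2 sa: H, 3 pla:b H, 4 pe: H, 5 pam H, 6 bed H, 7 ner H, 8 lum H, 9 gi L.
Parse right to left (heavy = foot alone; LL = one foot; stranded L unfooted): re (ˈsa:) (ˈpla:b) (ˈpe:) (ˈpam) (ˈbed) (ˈner) (ˈlum) gi.
Foot heads: 2, 3, 4, 5, 6, 7, 8.
Primary stress on the leftmost head = syllable 2.
Primary stress: syllable 2 → re.ˈsa:.pla:b.pe:.pam.bed.ner.lum.gi.

2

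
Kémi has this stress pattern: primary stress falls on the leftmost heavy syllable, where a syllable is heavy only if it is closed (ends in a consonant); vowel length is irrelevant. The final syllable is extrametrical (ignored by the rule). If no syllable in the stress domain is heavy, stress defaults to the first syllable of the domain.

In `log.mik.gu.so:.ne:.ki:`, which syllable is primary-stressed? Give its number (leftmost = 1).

The final syllable (6, ki:) is extrametrical; the stress domain is syllables 1–5.
Weights: 1 log H, 2 mik H, 3 gu L, 4 so: L, 5 ne: L.
Heavy syllables in the domain: 1, 2. The leftmost is syllable 1 (log).
Primary stress: syllable 1 → ˈlog.mik.gu.so:.ne:.ki:.

1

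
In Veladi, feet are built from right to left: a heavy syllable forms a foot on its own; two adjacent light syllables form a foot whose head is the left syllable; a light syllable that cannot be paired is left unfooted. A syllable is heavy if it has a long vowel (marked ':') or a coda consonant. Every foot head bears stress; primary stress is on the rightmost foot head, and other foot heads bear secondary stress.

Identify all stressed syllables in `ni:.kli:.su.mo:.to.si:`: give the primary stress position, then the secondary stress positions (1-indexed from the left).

primary 6, secondary 1, 2, 4

Weights: 1 ni: H, 2 kli: H, 3 su L, 4 mo: H, 5 to L, 6 si: H.
Parse right to left (heavy = foot alone; LL = one foot; stranded L unfooted): (ˈni:) (ˈkli:) su (ˈmo:) to (ˈsi:).
Foot heads: 1, 2, 4, 6.
Primary stress on the rightmost head = syllable 6.
Secondary stress on 1, 2, 4: ˌni:.ˌkli:.su.ˌmo:.to.ˈsi:.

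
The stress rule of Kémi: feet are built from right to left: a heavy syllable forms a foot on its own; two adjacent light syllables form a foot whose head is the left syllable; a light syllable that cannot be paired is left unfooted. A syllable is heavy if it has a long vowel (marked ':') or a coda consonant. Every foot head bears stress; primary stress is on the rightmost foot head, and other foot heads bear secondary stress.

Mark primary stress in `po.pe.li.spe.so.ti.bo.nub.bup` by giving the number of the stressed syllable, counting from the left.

9

Weights: 1 po L, 2 pe L, 3 li L, 4 spe L, 5 so L, 6 ti L, 7 bo L, 8 nub H, 9 bup H.
Parse right to left (heavy = foot alone; LL = one foot; stranded L unfooted): po (ˈpe.li) (ˈspe.so) (ˈti.bo) (ˈnub) (ˈbup).
Foot heads: 2, 4, 6, 8, 9.
Primary stress on the rightmost head = syllable 9.
Primary stress: syllable 9 → po.pe.li.spe.so.ti.bo.nub.ˈbup.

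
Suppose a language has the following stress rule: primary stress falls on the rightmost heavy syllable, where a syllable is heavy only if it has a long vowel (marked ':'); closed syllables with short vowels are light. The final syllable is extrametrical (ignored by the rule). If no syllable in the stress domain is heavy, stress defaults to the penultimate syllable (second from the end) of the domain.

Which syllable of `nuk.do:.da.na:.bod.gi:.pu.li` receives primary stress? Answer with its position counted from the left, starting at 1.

The final syllable (8, li) is extrametrical; the stress domain is syllables 1–7.
Weights: 1 nuk L, 2 do: H, 3 da L, 4 na: H, 5 bod L, 6 gi: H, 7 pu L.
Heavy syllables in the domain: 2, 4, 6. The rightmost is syllable 6 (gi:).
Primary stress: syllable 6 → nuk.do:.da.na:.bod.ˈgi:.pu.li.

6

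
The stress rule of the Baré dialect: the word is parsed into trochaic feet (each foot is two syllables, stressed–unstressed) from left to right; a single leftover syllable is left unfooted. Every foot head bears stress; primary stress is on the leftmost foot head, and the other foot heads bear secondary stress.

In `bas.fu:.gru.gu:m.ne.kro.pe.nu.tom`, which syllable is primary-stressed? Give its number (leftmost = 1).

Parse left to right into trochaic (ˈσσ) feet: (ˈbas.fu:) (ˈgru.gu:m) (ˈne.kro) (ˈpe.nu) tom. Syllable 9 is left unfooted.
Foot heads (stressed positions): 1, 3, 5, 7.
End Rule Leftmost: primary stress on the leftmost head = syllable 1.
Primary stress: syllable 1 → ˈbas.fu:.gru.gu:m.ne.kro.pe.nu.tom.

1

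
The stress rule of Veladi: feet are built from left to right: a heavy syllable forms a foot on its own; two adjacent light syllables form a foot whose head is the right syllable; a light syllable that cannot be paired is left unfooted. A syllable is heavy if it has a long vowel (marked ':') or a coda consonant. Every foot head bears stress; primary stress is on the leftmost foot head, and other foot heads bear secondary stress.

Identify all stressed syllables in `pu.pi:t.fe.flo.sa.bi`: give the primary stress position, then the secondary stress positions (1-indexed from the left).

Weights: 1 pu L, 2 pi:t H, 3 fe L, 4 flo L, 5 sa L, 6 bi L.
Parse left to right (heavy = foot alone; LL = one foot; stranded L unfooted): pu (ˈpi:t) (fe.ˈflo) (sa.ˈbi).
Foot heads: 2, 4, 6.
Primary stress on the leftmost head = syllable 2.
Secondary stress on 4, 6: pu.ˈpi:t.fe.ˌflo.sa.ˌbi.

primary 2, secondary 4, 6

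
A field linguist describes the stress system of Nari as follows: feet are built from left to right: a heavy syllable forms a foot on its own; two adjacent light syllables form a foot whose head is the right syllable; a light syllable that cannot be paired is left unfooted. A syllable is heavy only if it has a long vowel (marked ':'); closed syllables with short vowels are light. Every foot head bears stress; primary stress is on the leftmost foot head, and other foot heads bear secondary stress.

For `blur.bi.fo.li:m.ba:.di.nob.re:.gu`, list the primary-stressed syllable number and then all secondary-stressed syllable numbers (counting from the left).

Weights: 1 blur L, 2 bi L, 3 fo L, 4 li:m H, 5 ba: H, 6 di L, 7 nob L, 8 re: H, 9 gu L.
Parse left to right (heavy = foot alone; LL = one foot; stranded L unfooted): (blur.ˈbi) fo (ˈli:m) (ˈba:) (di.ˈnob) (ˈre:) gu.
Foot heads: 2, 4, 5, 7, 8.
Primary stress on the leftmost head = syllable 2.
Secondary stress on 4, 5, 7, 8: blur.ˈbi.fo.ˌli:m.ˌba:.di.ˌnob.ˌre:.gu.

primary 2, secondary 4, 5, 7, 8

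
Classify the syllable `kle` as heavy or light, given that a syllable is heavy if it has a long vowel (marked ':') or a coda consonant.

light

`kle`: short vowel, open (no coda). Short vowel, open → light.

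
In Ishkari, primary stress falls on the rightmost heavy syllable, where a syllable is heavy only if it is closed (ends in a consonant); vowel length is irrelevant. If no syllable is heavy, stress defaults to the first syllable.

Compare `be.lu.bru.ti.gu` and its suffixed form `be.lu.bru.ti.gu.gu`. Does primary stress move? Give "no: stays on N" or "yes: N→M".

Base `be.lu.bru.ti.gu` (5 syllables):
  Weights: 1 be L, 2 lu L, 3 bru L, 4 ti L, 5 gu L.
  No heavy syllable in the domain; default to the first syllable = syllable 1.
  → primary stress on syllable 1.
Suffixed `be.lu.bru.ti.gu.gu` (6 syllables):
  Weights: 1 be L, 2 lu L, 3 bru L, 4 ti L, 5 gu L, 6 gu L.
  No heavy syllable in the domain; default to the first syllable = syllable 1.
  → primary stress on syllable 1.

no: stays on 1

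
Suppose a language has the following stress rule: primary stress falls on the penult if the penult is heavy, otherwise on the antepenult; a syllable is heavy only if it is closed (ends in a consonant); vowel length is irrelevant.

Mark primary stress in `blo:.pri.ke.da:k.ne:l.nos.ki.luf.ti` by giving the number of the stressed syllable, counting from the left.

8

Weights: 7 ki L, 8 luf H, 9 ti L.
The penult (syllable 8, luf) is heavy, so it takes stress.
Primary stress: syllable 8 → blo:.pri.ke.da:k.ne:l.nos.ki.ˈluf.ti.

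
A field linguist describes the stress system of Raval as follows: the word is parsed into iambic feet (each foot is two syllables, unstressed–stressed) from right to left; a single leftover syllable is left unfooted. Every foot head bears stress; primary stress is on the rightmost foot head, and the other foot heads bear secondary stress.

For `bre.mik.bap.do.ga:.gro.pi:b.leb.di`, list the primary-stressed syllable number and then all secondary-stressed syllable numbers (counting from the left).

primary 9, secondary 3, 5, 7

Parse right to left into iambic (σˈσ) feet: bre (mik.ˈbap) (do.ˈga:) (gro.ˈpi:b) (leb.ˈdi). Syllable 1 is left unfooted.
Foot heads (stressed positions): 3, 5, 7, 9.
End Rule Rightmost: primary stress on the rightmost head = syllable 9.
Secondary stress on 3, 5, 7: bre.mik.ˌbap.do.ˌga:.gro.ˌpi:b.leb.ˈdi.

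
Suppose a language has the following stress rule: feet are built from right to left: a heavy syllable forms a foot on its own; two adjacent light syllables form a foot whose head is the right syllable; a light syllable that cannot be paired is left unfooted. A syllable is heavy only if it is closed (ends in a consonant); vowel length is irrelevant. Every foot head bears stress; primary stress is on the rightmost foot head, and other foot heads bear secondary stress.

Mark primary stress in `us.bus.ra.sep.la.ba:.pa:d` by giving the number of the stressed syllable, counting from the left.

Weights: 1 us H, 2 bus H, 3 ra L, 4 sep H, 5 la L, 6 ba: L, 7 pa:d H.
Parse right to left (heavy = foot alone; LL = one foot; stranded L unfooted): (ˈus) (ˈbus) ra (ˈsep) (la.ˈba:) (ˈpa:d).
Foot heads: 1, 2, 4, 6, 7.
Primary stress on the rightmost head = syllable 7.
Primary stress: syllable 7 → us.bus.ra.sep.la.ba:.ˈpa:d.

7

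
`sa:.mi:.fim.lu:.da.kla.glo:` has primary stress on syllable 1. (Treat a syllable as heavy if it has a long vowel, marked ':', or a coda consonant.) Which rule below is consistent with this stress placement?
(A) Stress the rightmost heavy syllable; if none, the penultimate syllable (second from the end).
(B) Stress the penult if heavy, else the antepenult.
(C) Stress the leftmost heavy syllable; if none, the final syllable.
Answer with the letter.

C

Rule A → syllable 7 (observed: 1).
Rule B → syllable 5 (observed: 1).
Rule C → syllable 1 ✓.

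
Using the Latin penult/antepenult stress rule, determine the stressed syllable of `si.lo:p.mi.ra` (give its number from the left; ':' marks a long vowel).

Classical Latin: stress the penult if heavy (long vowel or closed), else the antepenult.
Weights: 2 lo:p H, 3 mi L, 4 ra L.
The penult (syllable 3, mi) is light, so stress falls on the antepenult (syllable 2, lo:p).
Stress on syllable 2: si.ˈlo:p.mi.ra.

2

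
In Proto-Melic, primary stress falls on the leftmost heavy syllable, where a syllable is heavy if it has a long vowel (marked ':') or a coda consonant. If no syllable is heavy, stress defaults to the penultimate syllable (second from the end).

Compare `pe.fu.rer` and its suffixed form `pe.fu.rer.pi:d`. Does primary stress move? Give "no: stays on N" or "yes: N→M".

no: stays on 3

Base `pe.fu.rer` (3 syllables):
  Weights: 1 pe L, 2 fu L, 3 rer H.
  Heavy syllables in the domain: 3. The leftmost is syllable 3 (rer).
  → primary stress on syllable 3.
Suffixed `pe.fu.rer.pi:d` (4 syllables):
  Weights: 1 pe L, 2 fu L, 3 rer H, 4 pi:d H.
  Heavy syllables in the domain: 3, 4. The leftmost is syllable 3 (rer).
  → primary stress on syllable 3.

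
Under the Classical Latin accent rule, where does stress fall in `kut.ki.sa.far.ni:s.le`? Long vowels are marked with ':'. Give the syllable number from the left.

Classical Latin: stress the penult if heavy (long vowel or closed), else the antepenult.
Weights: 4 far H, 5 ni:s H, 6 le L.
The penult (syllable 5, ni:s) is heavy, so it takes stress.
Stress on syllable 5: kut.ki.sa.far.ˈni:s.le.

5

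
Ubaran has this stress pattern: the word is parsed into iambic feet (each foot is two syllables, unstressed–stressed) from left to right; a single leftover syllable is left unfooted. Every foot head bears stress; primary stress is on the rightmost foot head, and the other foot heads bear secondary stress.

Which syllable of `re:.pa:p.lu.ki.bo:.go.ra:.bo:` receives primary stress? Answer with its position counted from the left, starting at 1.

8

Parse left to right into iambic (σˈσ) feet: (re:.ˈpa:p) (lu.ˈki) (bo:.ˈgo) (ra:.ˈbo:).
Foot heads (stressed positions): 2, 4, 6, 8.
End Rule Rightmost: primary stress on the rightmost head = syllable 8.
Primary stress: syllable 8 → re:.pa:p.lu.ki.bo:.go.ra:.ˈbo:.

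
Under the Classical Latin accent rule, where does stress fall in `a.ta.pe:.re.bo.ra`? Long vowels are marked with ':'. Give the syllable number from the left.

4

Classical Latin: stress the penult if heavy (long vowel or closed), else the antepenult.
Weights: 4 re L, 5 bo L, 6 ra L.
The penult (syllable 5, bo) is light, so stress falls on the antepenult (syllable 4, re).
Stress on syllable 4: a.ta.pe:.ˈre.bo.ra.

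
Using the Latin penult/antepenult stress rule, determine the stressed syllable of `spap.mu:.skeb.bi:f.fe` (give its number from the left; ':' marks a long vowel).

4

Classical Latin: stress the penult if heavy (long vowel or closed), else the antepenult.
Weights: 3 skeb H, 4 bi:f H, 5 fe L.
The penult (syllable 4, bi:f) is heavy, so it takes stress.
Stress on syllable 4: spap.mu:.skeb.ˈbi:f.fe.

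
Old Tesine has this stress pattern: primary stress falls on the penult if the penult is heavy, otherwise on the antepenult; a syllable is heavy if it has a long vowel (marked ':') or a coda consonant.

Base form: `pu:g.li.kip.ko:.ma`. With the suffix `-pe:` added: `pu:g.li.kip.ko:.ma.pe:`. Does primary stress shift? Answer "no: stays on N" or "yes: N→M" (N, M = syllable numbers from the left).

no: stays on 4

Base `pu:g.li.kip.ko:.ma` (5 syllables):
  Weights: 3 kip H, 4 ko: H, 5 ma L.
  The penult (syllable 4, ko:) is heavy, so it takes stress.
  → primary stress on syllable 4.
Suffixed `pu:g.li.kip.ko:.ma.pe:` (6 syllables):
  Weights: 4 ko: H, 5 ma L, 6 pe: H.
  The penult (syllable 5, ma) is light, so stress falls on the antepenult (syllable 4, ko:).
  → primary stress on syllable 4.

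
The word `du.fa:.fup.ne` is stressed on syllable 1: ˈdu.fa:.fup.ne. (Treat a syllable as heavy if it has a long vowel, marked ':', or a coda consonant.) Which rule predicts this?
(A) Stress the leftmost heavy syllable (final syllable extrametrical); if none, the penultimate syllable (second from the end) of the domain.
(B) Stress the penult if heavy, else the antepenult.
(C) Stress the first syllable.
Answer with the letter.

Rule A → syllable 2 (observed: 1).
Rule B → syllable 3 (observed: 1).
Rule C → syllable 1 ✓.

C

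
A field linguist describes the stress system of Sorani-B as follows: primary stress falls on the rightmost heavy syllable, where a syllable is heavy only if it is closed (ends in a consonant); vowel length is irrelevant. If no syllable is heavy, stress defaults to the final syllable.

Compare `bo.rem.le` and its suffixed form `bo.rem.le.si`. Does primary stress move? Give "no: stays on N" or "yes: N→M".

Base `bo.rem.le` (3 syllables):
  Weights: 1 bo L, 2 rem H, 3 le L.
  Heavy syllables in the domain: 2. The rightmost is syllable 2 (rem).
  → primary stress on syllable 2.
Suffixed `bo.rem.le.si` (4 syllables):
  Weights: 1 bo L, 2 rem H, 3 le L, 4 si L.
  Heavy syllables in the domain: 2. The rightmost is syllable 2 (rem).
  → primary stress on syllable 2.

no: stays on 2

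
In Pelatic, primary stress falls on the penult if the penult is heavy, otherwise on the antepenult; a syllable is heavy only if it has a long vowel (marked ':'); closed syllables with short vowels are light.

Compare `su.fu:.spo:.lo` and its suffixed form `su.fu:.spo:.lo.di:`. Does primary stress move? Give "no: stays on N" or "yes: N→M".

no: stays on 3

Base `su.fu:.spo:.lo` (4 syllables):
  Weights: 2 fu: H, 3 spo: H, 4 lo L.
  The penult (syllable 3, spo:) is heavy, so it takes stress.
  → primary stress on syllable 3.
Suffixed `su.fu:.spo:.lo.di:` (5 syllables):
  Weights: 3 spo: H, 4 lo L, 5 di: H.
  The penult (syllable 4, lo) is light, so stress falls on the antepenult (syllable 3, spo:).
  → primary stress on syllable 3.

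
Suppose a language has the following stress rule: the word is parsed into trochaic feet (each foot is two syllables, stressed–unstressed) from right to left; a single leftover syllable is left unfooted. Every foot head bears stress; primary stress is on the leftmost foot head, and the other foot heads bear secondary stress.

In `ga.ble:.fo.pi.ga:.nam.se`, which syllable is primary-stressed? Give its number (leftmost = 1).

Parse right to left into trochaic (ˈσσ) feet: ga (ˈble:.fo) (ˈpi.ga:) (ˈnam.se). Syllable 1 is left unfooted.
Foot heads (stressed positions): 2, 4, 6.
End Rule Leftmost: primary stress on the leftmost head = syllable 2.
Primary stress: syllable 2 → ga.ˈble:.fo.pi.ga:.nam.se.

2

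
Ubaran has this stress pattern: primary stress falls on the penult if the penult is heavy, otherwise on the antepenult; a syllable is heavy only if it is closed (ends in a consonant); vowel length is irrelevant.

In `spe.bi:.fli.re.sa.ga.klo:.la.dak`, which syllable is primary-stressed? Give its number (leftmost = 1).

7

Weights: 7 klo: L, 8 la L, 9 dak H.
The penult (syllable 8, la) is light, so stress falls on the antepenult (syllable 7, klo:).
Primary stress: syllable 7 → spe.bi:.fli.re.sa.ga.ˈklo:.la.dak.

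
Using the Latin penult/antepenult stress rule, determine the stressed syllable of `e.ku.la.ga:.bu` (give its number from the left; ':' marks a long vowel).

4

Classical Latin: stress the penult if heavy (long vowel or closed), else the antepenult.
Weights: 3 la L, 4 ga: H, 5 bu L.
The penult (syllable 4, ga:) is heavy, so it takes stress.
Stress on syllable 4: e.ku.la.ˈga:.bu.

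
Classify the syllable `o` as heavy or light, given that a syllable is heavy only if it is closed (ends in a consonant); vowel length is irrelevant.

light

`o`: short vowel, open (no coda). Open (no coda) → light.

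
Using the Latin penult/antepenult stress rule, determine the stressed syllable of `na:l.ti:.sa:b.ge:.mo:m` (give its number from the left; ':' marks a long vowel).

Classical Latin: stress the penult if heavy (long vowel or closed), else the antepenult.
Weights: 3 sa:b H, 4 ge: H, 5 mo:m H.
The penult (syllable 4, ge:) is heavy, so it takes stress.
Stress on syllable 4: na:l.ti:.sa:b.ˈge:.mo:m.

4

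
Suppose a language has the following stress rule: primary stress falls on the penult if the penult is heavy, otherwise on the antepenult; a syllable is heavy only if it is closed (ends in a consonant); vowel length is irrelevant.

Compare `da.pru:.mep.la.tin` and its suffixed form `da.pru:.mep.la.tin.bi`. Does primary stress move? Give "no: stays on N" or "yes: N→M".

Base `da.pru:.mep.la.tin` (5 syllables):
  Weights: 3 mep H, 4 la L, 5 tin H.
  The penult (syllable 4, la) is light, so stress falls on the antepenult (syllable 3, mep).
  → primary stress on syllable 3.
Suffixed `da.pru:.mep.la.tin.bi` (6 syllables):
  Weights: 4 la L, 5 tin H, 6 bi L.
  The penult (syllable 5, tin) is heavy, so it takes stress.
  → primary stress on syllable 5.

yes: 3→5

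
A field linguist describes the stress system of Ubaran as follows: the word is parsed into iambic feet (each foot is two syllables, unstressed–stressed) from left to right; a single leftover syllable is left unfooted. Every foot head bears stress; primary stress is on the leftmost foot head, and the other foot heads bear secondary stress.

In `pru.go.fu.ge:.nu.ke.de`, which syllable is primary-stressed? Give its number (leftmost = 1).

2

Parse left to right into iambic (σˈσ) feet: (pru.ˈgo) (fu.ˈge:) (nu.ˈke) de. Syllable 7 is left unfooted.
Foot heads (stressed positions): 2, 4, 6.
End Rule Leftmost: primary stress on the leftmost head = syllable 2.
Primary stress: syllable 2 → pru.ˈgo.fu.ge:.nu.ke.de.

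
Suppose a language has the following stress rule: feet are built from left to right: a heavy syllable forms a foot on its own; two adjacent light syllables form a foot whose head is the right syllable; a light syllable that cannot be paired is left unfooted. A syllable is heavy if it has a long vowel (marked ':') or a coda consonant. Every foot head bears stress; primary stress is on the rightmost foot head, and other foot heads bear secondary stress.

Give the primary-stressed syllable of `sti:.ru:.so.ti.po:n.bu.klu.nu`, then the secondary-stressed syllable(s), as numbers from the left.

primary 7, secondary 1, 2, 4, 5

Weights: 1 sti: H, 2 ru: H, 3 so L, 4 ti L, 5 po:n H, 6 bu L, 7 klu L, 8 nu L.
Parse left to right (heavy = foot alone; LL = one foot; stranded L unfooted): (ˈsti:) (ˈru:) (so.ˈti) (ˈpo:n) (bu.ˈklu) nu.
Foot heads: 1, 2, 4, 5, 7.
Primary stress on the rightmost head = syllable 7.
Secondary stress on 1, 2, 4, 5: ˌsti:.ˌru:.so.ˌti.ˌpo:n.bu.ˈklu.nu.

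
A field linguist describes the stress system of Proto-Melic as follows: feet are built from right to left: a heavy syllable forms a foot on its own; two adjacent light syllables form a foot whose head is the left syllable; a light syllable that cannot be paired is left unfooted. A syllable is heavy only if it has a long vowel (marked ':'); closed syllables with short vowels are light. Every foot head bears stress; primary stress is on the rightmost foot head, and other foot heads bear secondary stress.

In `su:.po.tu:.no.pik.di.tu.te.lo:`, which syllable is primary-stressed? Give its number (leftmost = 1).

Weights: 1 su: H, 2 po L, 3 tu: H, 4 no L, 5 pik L, 6 di L, 7 tu L, 8 te L, 9 lo: H.
Parse right to left (heavy = foot alone; LL = one foot; stranded L unfooted): (ˈsu:) po (ˈtu:) no (ˈpik.di) (ˈtu.te) (ˈlo:).
Foot heads: 1, 3, 5, 7, 9.
Primary stress on the rightmost head = syllable 9.
Primary stress: syllable 9 → su:.po.tu:.no.pik.di.tu.te.ˈlo:.

9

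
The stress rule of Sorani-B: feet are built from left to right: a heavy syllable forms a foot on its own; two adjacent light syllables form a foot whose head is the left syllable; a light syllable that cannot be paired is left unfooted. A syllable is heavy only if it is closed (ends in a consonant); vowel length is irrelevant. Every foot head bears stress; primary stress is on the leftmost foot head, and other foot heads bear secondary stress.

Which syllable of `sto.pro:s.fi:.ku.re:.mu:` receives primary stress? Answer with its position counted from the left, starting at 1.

2

Weights: 1 sto L, 2 pro:s H, 3 fi: L, 4 ku L, 5 re: L, 6 mu: L.
Parse left to right (heavy = foot alone; LL = one foot; stranded L unfooted): sto (ˈpro:s) (ˈfi:.ku) (ˈre:.mu:).
Foot heads: 2, 3, 5.
Primary stress on the leftmost head = syllable 2.
Primary stress: syllable 2 → sto.ˈpro:s.fi:.ku.re:.mu:.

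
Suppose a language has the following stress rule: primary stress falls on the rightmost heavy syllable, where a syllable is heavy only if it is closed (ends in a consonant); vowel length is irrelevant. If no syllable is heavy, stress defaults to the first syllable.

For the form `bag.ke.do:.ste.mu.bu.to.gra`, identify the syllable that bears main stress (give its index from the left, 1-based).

1

Weights: 1 bag H, 2 ke L, 3 do: L, 4 ste L, 5 mu L, 6 bu L, 7 to L, 8 gra L.
Heavy syllables in the domain: 1. The rightmost is syllable 1 (bag).
Primary stress: syllable 1 → ˈbag.ke.do:.ste.mu.bu.to.gra.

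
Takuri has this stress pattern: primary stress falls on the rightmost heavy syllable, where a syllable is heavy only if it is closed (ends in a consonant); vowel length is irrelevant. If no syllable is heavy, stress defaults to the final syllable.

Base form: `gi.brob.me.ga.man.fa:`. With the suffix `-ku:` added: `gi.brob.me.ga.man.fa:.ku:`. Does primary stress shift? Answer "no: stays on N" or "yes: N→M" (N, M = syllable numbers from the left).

Base `gi.brob.me.ga.man.fa:` (6 syllables):
  Weights: 1 gi L, 2 brob H, 3 me L, 4 ga L, 5 man H, 6 fa: L.
  Heavy syllables in the domain: 2, 5. The rightmost is syllable 5 (man).
  → primary stress on syllable 5.
Suffixed `gi.brob.me.ga.man.fa:.ku:` (7 syllables):
  Weights: 1 gi L, 2 brob H, 3 me L, 4 ga L, 5 man H, 6 fa: L, 7 ku: L.
  Heavy syllables in the domain: 2, 5. The rightmost is syllable 5 (man).
  → primary stress on syllable 5.

no: stays on 5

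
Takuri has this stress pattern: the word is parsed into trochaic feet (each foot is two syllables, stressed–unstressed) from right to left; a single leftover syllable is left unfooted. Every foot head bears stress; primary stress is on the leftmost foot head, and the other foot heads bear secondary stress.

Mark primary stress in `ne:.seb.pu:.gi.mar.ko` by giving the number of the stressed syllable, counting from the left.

1

Parse right to left into trochaic (ˈσσ) feet: (ˈne:.seb) (ˈpu:.gi) (ˈmar.ko).
Foot heads (stressed positions): 1, 3, 5.
End Rule Leftmost: primary stress on the leftmost head = syllable 1.
Primary stress: syllable 1 → ˈne:.seb.pu:.gi.mar.ko.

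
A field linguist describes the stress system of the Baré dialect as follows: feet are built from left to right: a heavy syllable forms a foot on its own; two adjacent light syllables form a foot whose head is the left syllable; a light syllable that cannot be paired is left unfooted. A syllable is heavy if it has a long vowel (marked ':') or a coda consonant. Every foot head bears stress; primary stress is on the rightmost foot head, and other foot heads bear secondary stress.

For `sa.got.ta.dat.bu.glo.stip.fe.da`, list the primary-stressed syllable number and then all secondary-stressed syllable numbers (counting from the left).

primary 8, secondary 2, 4, 5, 7

Weights: 1 sa L, 2 got H, 3 ta L, 4 dat H, 5 bu L, 6 glo L, 7 stip H, 8 fe L, 9 da L.
Parse left to right (heavy = foot alone; LL = one foot; stranded L unfooted): sa (ˈgot) ta (ˈdat) (ˈbu.glo) (ˈstip) (ˈfe.da).
Foot heads: 2, 4, 5, 7, 8.
Primary stress on the rightmost head = syllable 8.
Secondary stress on 2, 4, 5, 7: sa.ˌgot.ta.ˌdat.ˌbu.glo.ˌstip.ˈfe.da.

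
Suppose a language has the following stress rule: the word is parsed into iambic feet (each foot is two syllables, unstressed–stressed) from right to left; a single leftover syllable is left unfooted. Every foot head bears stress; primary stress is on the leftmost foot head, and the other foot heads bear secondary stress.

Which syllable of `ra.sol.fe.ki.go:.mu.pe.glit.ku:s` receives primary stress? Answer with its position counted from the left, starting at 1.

Parse right to left into iambic (σˈσ) feet: ra (sol.ˈfe) (ki.ˈgo:) (mu.ˈpe) (glit.ˈku:s). Syllable 1 is left unfooted.
Foot heads (stressed positions): 3, 5, 7, 9.
End Rule Leftmost: primary stress on the leftmost head = syllable 3.
Primary stress: syllable 3 → ra.sol.ˈfe.ki.go:.mu.pe.glit.ku:s.

3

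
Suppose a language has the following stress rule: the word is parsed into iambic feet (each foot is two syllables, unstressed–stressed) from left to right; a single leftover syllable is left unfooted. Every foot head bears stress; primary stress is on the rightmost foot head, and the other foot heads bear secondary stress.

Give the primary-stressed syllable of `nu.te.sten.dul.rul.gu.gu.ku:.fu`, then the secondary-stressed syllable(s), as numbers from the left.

primary 8, secondary 2, 4, 6

Parse left to right into iambic (σˈσ) feet: (nu.ˈte) (sten.ˈdul) (rul.ˈgu) (gu.ˈku:) fu. Syllable 9 is left unfooted.
Foot heads (stressed positions): 2, 4, 6, 8.
End Rule Rightmost: primary stress on the rightmost head = syllable 8.
Secondary stress on 2, 4, 6: nu.ˌte.sten.ˌdul.rul.ˌgu.gu.ˈku:.fu.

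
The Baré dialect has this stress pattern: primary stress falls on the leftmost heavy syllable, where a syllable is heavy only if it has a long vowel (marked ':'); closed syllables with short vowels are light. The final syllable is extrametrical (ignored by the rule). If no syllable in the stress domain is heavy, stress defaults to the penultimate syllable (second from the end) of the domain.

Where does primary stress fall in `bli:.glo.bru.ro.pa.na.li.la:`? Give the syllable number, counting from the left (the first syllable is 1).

1

The final syllable (8, la:) is extrametrical; the stress domain is syllables 1–7.
Weights: 1 bli: H, 2 glo L, 3 bru L, 4 ro L, 5 pa L, 6 na L, 7 li L.
Heavy syllables in the domain: 1. The leftmost is syllable 1 (bli:).
Primary stress: syllable 1 → ˈbli:.glo.bru.ro.pa.na.li.la:.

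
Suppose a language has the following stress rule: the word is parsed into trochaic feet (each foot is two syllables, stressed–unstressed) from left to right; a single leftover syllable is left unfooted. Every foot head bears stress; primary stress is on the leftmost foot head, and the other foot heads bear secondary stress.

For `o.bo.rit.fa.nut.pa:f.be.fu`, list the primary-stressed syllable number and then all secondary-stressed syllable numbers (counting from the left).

Parse left to right into trochaic (ˈσσ) feet: (ˈo.bo) (ˈrit.fa) (ˈnut.pa:f) (ˈbe.fu).
Foot heads (stressed positions): 1, 3, 5, 7.
End Rule Leftmost: primary stress on the leftmost head = syllable 1.
Secondary stress on 3, 5, 7: ˈo.bo.ˌrit.fa.ˌnut.pa:f.ˌbe.fu.

primary 1, secondary 3, 5, 7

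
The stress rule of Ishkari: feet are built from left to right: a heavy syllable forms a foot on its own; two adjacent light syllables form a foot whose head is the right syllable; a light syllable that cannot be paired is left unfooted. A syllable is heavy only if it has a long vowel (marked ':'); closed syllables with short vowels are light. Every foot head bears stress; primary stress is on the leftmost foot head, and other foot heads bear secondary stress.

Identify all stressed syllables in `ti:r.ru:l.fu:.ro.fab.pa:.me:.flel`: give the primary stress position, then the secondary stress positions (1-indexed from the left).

primary 1, secondary 2, 3, 5, 6, 7

Weights: 1 ti:r H, 2 ru:l H, 3 fu: H, 4 ro L, 5 fab L, 6 pa: H, 7 me: H, 8 flel L.
Parse left to right (heavy = foot alone; LL = one foot; stranded L unfooted): (ˈti:r) (ˈru:l) (ˈfu:) (ro.ˈfab) (ˈpa:) (ˈme:) flel.
Foot heads: 1, 2, 3, 5, 6, 7.
Primary stress on the leftmost head = syllable 1.
Secondary stress on 2, 3, 5, 6, 7: ˈti:r.ˌru:l.ˌfu:.ro.ˌfab.ˌpa:.ˌme:.flel.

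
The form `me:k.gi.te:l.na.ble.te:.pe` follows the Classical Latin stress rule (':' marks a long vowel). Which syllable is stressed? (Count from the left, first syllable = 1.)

Classical Latin: stress the penult if heavy (long vowel or closed), else the antepenult.
Weights: 5 ble L, 6 te: H, 7 pe L.
The penult (syllable 6, te:) is heavy, so it takes stress.
Stress on syllable 6: me:k.gi.te:l.na.ble.ˈte:.pe.

6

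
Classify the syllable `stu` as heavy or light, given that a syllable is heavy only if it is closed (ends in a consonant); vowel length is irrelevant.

light

`stu`: short vowel, open (no coda). Open (no coda) → light.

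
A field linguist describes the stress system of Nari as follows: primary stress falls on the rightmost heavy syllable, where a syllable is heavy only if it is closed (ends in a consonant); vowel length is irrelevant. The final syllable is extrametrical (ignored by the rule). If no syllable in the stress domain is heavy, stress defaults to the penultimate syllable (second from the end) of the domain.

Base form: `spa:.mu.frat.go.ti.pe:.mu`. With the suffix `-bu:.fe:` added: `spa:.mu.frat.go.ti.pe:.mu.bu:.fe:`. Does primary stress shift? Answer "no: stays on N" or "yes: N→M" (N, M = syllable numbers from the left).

no: stays on 3

Base `spa:.mu.frat.go.ti.pe:.mu` (7 syllables):
  The final syllable (7, mu) is extrametrical; the stress domain is syllables 1–6.
  Weights: 1 spa: L, 2 mu L, 3 frat H, 4 go L, 5 ti L, 6 pe: L.
  Heavy syllables in the domain: 3. The rightmost is syllable 3 (frat).
  → primary stress on syllable 3.
Suffixed `spa:.mu.frat.go.ti.pe:.mu.bu:.fe:` (9 syllables):
  The final syllable (9, fe:) is extrametrical; the stress domain is syllables 1–8.
  Weights: 1 spa: L, 2 mu L, 3 frat H, 4 go L, 5 ti L, 6 pe: L, 7 mu L, 8 bu: L.
  Heavy syllables in the domain: 3. The rightmost is syllable 3 (frat).
  → primary stress on syllable 3.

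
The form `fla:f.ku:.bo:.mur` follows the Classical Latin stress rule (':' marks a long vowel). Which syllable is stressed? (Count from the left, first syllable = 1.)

3

Classical Latin: stress the penult if heavy (long vowel or closed), else the antepenult.
Weights: 2 ku: H, 3 bo: H, 4 mur H.
The penult (syllable 3, bo:) is heavy, so it takes stress.
Stress on syllable 3: fla:f.ku:.ˈbo:.mur.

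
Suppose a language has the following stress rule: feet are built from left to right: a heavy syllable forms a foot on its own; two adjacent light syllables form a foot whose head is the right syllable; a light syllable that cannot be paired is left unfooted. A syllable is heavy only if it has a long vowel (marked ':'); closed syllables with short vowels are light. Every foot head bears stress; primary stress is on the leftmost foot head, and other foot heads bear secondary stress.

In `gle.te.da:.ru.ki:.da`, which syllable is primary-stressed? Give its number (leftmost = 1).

Weights: 1 gle L, 2 te L, 3 da: H, 4 ru L, 5 ki: H, 6 da L.
Parse left to right (heavy = foot alone; LL = one foot; stranded L unfooted): (gle.ˈte) (ˈda:) ru (ˈki:) da.
Foot heads: 2, 3, 5.
Primary stress on the leftmost head = syllable 2.
Primary stress: syllable 2 → gle.ˈte.da:.ru.ki:.da.

2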